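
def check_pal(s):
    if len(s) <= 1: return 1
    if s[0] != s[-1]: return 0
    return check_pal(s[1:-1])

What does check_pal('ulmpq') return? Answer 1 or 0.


check_pal('ulmpq'): s[0]='u' != s[-1]='q' -> return 0
Result: 0 (not a palindrome)

0


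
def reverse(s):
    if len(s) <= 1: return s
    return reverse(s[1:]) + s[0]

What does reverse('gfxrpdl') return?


reverse('gfxrpdl') = reverse('fxrpdl') + 'g'
reverse('fxrpdl') = reverse('xrpdl') + 'f'
reverse('xrpdl') = reverse('rpdl') + 'x'
reverse('rpdl') = reverse('pdl') + 'r'
reverse('pdl') = reverse('dl') + 'p'
reverse('dl') = reverse('l') + 'd'
reverse('l') = 'l'  (base case)
Concatenating: 'l' + 'd' + 'p' + 'r' + 'x' + 'f' + 'g' = 'ldprxfg'

ldprxfg


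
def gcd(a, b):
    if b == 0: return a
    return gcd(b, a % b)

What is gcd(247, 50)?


gcd(247, 50) = gcd(50, 47)
gcd(50, 47) = gcd(47, 3)
gcd(47, 3) = gcd(3, 2)
gcd(3, 2) = gcd(2, 1)
gcd(2, 1) = gcd(1, 0)
gcd(1, 0) = 1  (base case)

1


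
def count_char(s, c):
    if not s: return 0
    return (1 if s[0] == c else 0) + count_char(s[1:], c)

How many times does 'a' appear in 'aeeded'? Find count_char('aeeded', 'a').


s[0]='a' == 'a' -> 1
s[0]='e' != 'a' -> 0
s[0]='e' != 'a' -> 0
s[0]='d' != 'a' -> 0
s[0]='e' != 'a' -> 0
s[0]='d' != 'a' -> 0
Sum: 1 + 0 + 0 + 0 + 0 + 0 = 1

1


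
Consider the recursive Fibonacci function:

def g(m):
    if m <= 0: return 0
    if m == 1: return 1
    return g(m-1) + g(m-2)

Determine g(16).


Computing g(16) bottom-up:
g(0) = 0
g(1) = 1
g(2) = g(1) + g(0) = 1 + 0 = 1
g(3) = g(2) + g(1) = 1 + 1 = 2
g(4) = g(3) + g(2) = 2 + 1 = 3
g(5) = g(4) + g(3) = 3 + 2 = 5
g(6) = g(5) + g(4) = 5 + 3 = 8
g(7) = g(6) + g(5) = 8 + 5 = 13
g(8) = g(7) + g(6) = 13 + 8 = 21
g(9) = g(8) + g(7) = 21 + 13 = 34
g(10) = g(9) + g(8) = 34 + 21 = 55
g(11) = g(10) + g(9) = 55 + 34 = 89
g(12) = g(11) + g(10) = 89 + 55 = 144
g(13) = g(12) + g(11) = 144 + 89 = 233
g(14) = g(13) + g(12) = 233 + 144 = 377
g(15) = g(14) + g(13) = 377 + 233 = 610
g(16) = g(15) + g(14) = 610 + 377 = 987

987


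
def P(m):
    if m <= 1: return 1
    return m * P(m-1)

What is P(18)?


P(18)
= 18 * P(17)
= 18 * 17 * P(16)
= 18 * 17 * 16 * P(15)
= 18 * 17 * 16 * 15 * P(14)
= 18 * 17 * 16 * 15 * 14 * P(13)
= 18 * 17 * 16 * 15 * 14 * 13 * P(12)
= 18 * 17 * 16 * 15 * 14 * 13 * 12 * P(11)
= 18 * 17 * 16 * 15 * 14 * 13 * 12 * 11 * P(10)
= 18 * 17 * 16 * 15 * 14 * 13 * 12 * 11 * 10 * P(9)
= 18 * 17 * 16 * 15 * 14 * 13 * 12 * 11 * 10 * 9 * P(8)
= 18 * 17 * 16 * 15 * 14 * 13 * 12 * 11 * 10 * 9 * 8 * P(7)
= 18 * 17 * 16 * 15 * 14 * 13 * 12 * 11 * 10 * 9 * 8 * 7 * P(6)
= 18 * 17 * 16 * 15 * 14 * 13 * 12 * 11 * 10 * 9 * 8 * 7 * 6 * P(5)
= 18 * 17 * 16 * 15 * 14 * 13 * 12 * 11 * 10 * 9 * 8 * 7 * 6 * 5 * P(4)
= 18 * 17 * 16 * 15 * 14 * 13 * 12 * 11 * 10 * 9 * 8 * 7 * 6 * 5 * 4 * P(3)
= 18 * 17 * 16 * 15 * 14 * 13 * 12 * 11 * 10 * 9 * 8 * 7 * 6 * 5 * 4 * 3 * P(2)
= 18 * 17 * 16 * 15 * 14 * 13 * 12 * 11 * 10 * 9 * 8 * 7 * 6 * 5 * 4 * 3 * 2 * P(1)
= 18 * 17 * 16 * 15 * 14 * 13 * 12 * 11 * 10 * 9 * 8 * 7 * 6 * 5 * 4 * 3 * 2 * 1
= 6402373705728000

6402373705728000


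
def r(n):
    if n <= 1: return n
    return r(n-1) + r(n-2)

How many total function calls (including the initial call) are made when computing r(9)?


Let C(n) = total calls for r(n)
C(0) = 1, C(1) = 1
C(2) = 1 + C(1) + C(0) = 1 + 1 + 1 = 3
C(3) = 1 + C(2) + C(1) = 1 + 3 + 1 = 5
C(4) = 1 + C(3) + C(2) = 1 + 5 + 3 = 9
C(5) = 1 + C(4) + C(3) = 1 + 9 + 5 = 15
C(6) = 1 + C(5) + C(4) = 1 + 15 + 9 = 25
C(7) = 1 + C(6) + C(5) = 1 + 25 + 15 = 41
C(8) = 1 + C(7) + C(6) = 1 + 41 + 25 = 67
C(9) = 1 + C(8) + C(7) = 1 + 67 + 41 = 109

109


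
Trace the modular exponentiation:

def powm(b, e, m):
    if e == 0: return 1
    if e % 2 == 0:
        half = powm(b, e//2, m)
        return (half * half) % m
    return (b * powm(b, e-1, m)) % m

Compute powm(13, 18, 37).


powm(13, 18, 37): e is even, compute powm(13, 9, 37)
  powm(13, 9, 37): e is odd, compute powm(13, 8, 37)
    powm(13, 8, 37): e is even, compute powm(13, 4, 37)
      powm(13, 4, 37): e is even, compute powm(13, 2, 37)
        powm(13, 2, 37): e is even, compute powm(13, 1, 37)
          powm(13, 1, 37): e is odd, compute powm(13, 0, 37)
          powm(13, 0, 37) = 1
          (13 * 1) % 37 = 13
        half=13, (13*13) % 37 = 21
      half=21, (21*21) % 37 = 34
    half=34, (34*34) % 37 = 9
  (13 * 9) % 37 = 6
half=6, (6*6) % 37 = 36

36


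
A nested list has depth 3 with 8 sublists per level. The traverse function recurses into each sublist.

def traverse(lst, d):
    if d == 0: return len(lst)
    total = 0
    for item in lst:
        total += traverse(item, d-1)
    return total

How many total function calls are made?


At depth 0 (root): 1 call
At depth 1: each of 1 parents calls traverse on 8 children = 8 calls
At depth 2: each of 8 parents calls traverse on 8 children = 64 calls
At depth 3: each of 64 parents calls traverse on 8 children = 512 calls
Total: 1 + 8 + 64 + 512 = 585

585


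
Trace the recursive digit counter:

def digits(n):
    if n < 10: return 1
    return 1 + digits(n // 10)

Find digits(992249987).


digits(992249987) = 1 + digits(99224998)
digits(99224998) = 1 + digits(9922499)
digits(9922499) = 1 + digits(992249)
digits(992249) = 1 + digits(99224)
digits(99224) = 1 + digits(9922)
digits(9922) = 1 + digits(992)
digits(992) = 1 + digits(99)
digits(99) = 1 + digits(9)
digits(9) = 1  (base case: 9 < 10)
Unwinding: 1 + 1 + 1 + 1 + 1 + 1 + 1 + 1 + 1 = 9

9


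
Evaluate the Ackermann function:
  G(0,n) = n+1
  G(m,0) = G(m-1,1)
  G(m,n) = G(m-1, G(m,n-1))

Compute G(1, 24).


G(1, 24) = G(0, G(1, 23))
  G(1, 23) = G(0, G(1, 22))
    G(1, 22) = G(0, G(1, 21))
      G(1, 21) = G(0, G(1, 20))
        G(1, 20) = G(0, G(1, 19))
          G(1, 19) = G(0, G(1, 18))
          G(1, 18) = G(0, G(1, 17))
          G(1, 17) = G(0, G(1, 16))
          G(1, 16) = G(0, G(1, 15))
          G(1, 15) = G(0, G(1, 14))
          G(1, 14) = G(0, G(1, 13))
          G(1, 13) = G(0, G(1, 12))
          G(1, 12) = G(0, G(1, 11))
          G(1, 11) = G(0, G(1, 10))
          G(1, 10) = G(0, G(1, 9))
          G(1, 9) = G(0, G(1, 8))
          G(1, 8) = G(0, G(1, 7))
          G(1, 7) = G(0, G(1, 6))
          G(1, 6) = G(0, G(1, 5))
          G(1, 5) = G(0, G(1, 4))
          G(1, 4) = G(0, G(1, 3))
          G(1, 3) = G(0, G(1, 2))
          G(1, 2) = G(0, G(1, 1))
          G(1, 1) = G(0, G(1, 0))
          G(1, 0) = G(0, 1)
... (trace truncated)
Result: G(1, 24) = 26

26


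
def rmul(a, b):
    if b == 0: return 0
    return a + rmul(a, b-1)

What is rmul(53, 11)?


rmul(53, 11) = 53 + rmul(53, 10)
rmul(53, 10) = 53 + rmul(53, 9)
rmul(53, 9) = 53 + rmul(53, 8)
rmul(53, 8) = 53 + rmul(53, 7)
rmul(53, 7) = 53 + rmul(53, 6)
rmul(53, 6) = 53 + rmul(53, 5)
rmul(53, 5) = 53 + rmul(53, 4)
rmul(53, 4) = 53 + rmul(53, 3)
rmul(53, 3) = 53 + rmul(53, 2)
rmul(53, 2) = 53 + rmul(53, 1)
rmul(53, 1) = 53 + rmul(53, 0)
rmul(53, 0) = 0  (base case)
Total: 53 + 53 + 53 + 53 + 53 + 53 + 53 + 53 + 53 + 53 + 53 + 0 = 583

583


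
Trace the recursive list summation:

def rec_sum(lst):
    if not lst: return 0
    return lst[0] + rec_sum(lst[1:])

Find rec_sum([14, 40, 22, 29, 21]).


rec_sum([14, 40, 22, 29, 21]) = 14 + rec_sum([40, 22, 29, 21])
rec_sum([40, 22, 29, 21]) = 40 + rec_sum([22, 29, 21])
rec_sum([22, 29, 21]) = 22 + rec_sum([29, 21])
rec_sum([29, 21]) = 29 + rec_sum([21])
rec_sum([21]) = 21 + rec_sum([])
rec_sum([]) = 0  (base case)
Total: 14 + 40 + 22 + 29 + 21 + 0 = 126

126


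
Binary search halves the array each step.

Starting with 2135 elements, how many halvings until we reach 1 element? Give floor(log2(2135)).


2135 / 2 = 1067
1067 / 2 = 533
533 / 2 = 266
266 / 2 = 133
133 / 2 = 66
66 / 2 = 33
33 / 2 = 16
16 / 2 = 8
8 / 2 = 4
4 / 2 = 2
2 / 2 = 1
Reached 1 after 11 halvings

11


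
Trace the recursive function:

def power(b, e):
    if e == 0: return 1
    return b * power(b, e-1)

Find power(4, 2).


power(4, 2)
= 4 * power(4, 1)
= 4 * 4 * power(4, 0)
= 4 * 4 * 1
= 16

16


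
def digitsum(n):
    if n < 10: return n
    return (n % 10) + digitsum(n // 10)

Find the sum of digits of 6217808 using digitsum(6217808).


digitsum(6217808) = 8 + digitsum(621780)
digitsum(621780) = 0 + digitsum(62178)
digitsum(62178) = 8 + digitsum(6217)
digitsum(6217) = 7 + digitsum(621)
digitsum(621) = 1 + digitsum(62)
digitsum(62) = 2 + digitsum(6)
digitsum(6) = 6  (base case)
Total: 8 + 0 + 8 + 7 + 1 + 2 + 6 = 32

32


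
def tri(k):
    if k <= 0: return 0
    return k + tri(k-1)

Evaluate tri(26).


tri(26)
= 26 + 25 + 24 + 23 + 22 + 21 + 20 + 19 + 18 + 17 + 16 + 15 + 14 + 13 + 12 + 11 + 10 + 9 + 8 + 7 + 6 + 5 + 4 + 3 + 2 + 1 + tri(0)
= 26 + 25 + 24 + 23 + 22 + 21 + 20 + 19 + 18 + 17 + 16 + 15 + 14 + 13 + 12 + 11 + 10 + 9 + 8 + 7 + 6 + 5 + 4 + 3 + 2 + 1 + 0
= 351

351


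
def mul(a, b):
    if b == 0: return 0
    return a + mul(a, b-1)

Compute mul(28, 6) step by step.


mul(28, 6) = 28 + mul(28, 5)
mul(28, 5) = 28 + mul(28, 4)
mul(28, 4) = 28 + mul(28, 3)
mul(28, 3) = 28 + mul(28, 2)
mul(28, 2) = 28 + mul(28, 1)
mul(28, 1) = 28 + mul(28, 0)
mul(28, 0) = 0  (base case)
Total: 28 + 28 + 28 + 28 + 28 + 28 + 0 = 168

168


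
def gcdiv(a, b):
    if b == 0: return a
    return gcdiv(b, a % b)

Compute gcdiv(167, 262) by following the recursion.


gcdiv(167, 262) = gcdiv(262, 167)
gcdiv(262, 167) = gcdiv(167, 95)
gcdiv(167, 95) = gcdiv(95, 72)
gcdiv(95, 72) = gcdiv(72, 23)
gcdiv(72, 23) = gcdiv(23, 3)
gcdiv(23, 3) = gcdiv(3, 2)
gcdiv(3, 2) = gcdiv(2, 1)
gcdiv(2, 1) = gcdiv(1, 0)
gcdiv(1, 0) = 1  (base case)

1


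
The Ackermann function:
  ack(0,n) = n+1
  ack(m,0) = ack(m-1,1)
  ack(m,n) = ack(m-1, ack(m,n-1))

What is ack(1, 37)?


ack(1, 37) = ack(0, ack(1, 36))
  ack(1, 36) = ack(0, ack(1, 35))
    ack(1, 35) = ack(0, ack(1, 34))
      ack(1, 34) = ack(0, ack(1, 33))
        ack(1, 33) = ack(0, ack(1, 32))
          ack(1, 32) = ack(0, ack(1, 31))
          ack(1, 31) = ack(0, ack(1, 30))
          ack(1, 30) = ack(0, ack(1, 29))
          ack(1, 29) = ack(0, ack(1, 28))
          ack(1, 28) = ack(0, ack(1, 27))
          ack(1, 27) = ack(0, ack(1, 26))
          ack(1, 26) = ack(0, ack(1, 25))
          ack(1, 25) = ack(0, ack(1, 24))
          ack(1, 24) = ack(0, ack(1, 23))
          ack(1, 23) = ack(0, ack(1, 22))
          ack(1, 22) = ack(0, ack(1, 21))
          ack(1, 21) = ack(0, ack(1, 20))
          ack(1, 20) = ack(0, ack(1, 19))
          ack(1, 19) = ack(0, ack(1, 18))
          ack(1, 18) = ack(0, ack(1, 17))
          ack(1, 17) = ack(0, ack(1, 16))
          ack(1, 16) = ack(0, ack(1, 15))
          ack(1, 15) = ack(0, ack(1, 14))
          ack(1, 14) = ack(0, ack(1, 13))
          ack(1, 13) = ack(0, ack(1, 12))
... (trace truncated)
Result: ack(1, 37) = 39

39


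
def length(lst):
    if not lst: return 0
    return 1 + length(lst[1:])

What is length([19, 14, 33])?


length([19, 14, 33]) = 1 + length([14, 33])
length([14, 33]) = 1 + length([33])
length([33]) = 1 + length([])
length([]) = 0  (base case)
Unwinding: 1 + 1 + 1 + 0 = 3

3


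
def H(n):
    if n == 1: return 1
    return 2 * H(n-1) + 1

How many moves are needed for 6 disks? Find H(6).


H(6) = 2 * H(5) + 1
H(5) = 2 * H(4) + 1
H(4) = 2 * H(3) + 1
H(3) = 2 * H(2) + 1
H(2) = 2 * H(1) + 1
H(1) = 1  (base case)
H(2) = 2 * 1 + 1 = 3
H(3) = 2 * 3 + 1 = 7
H(4) = 2 * 7 + 1 = 15
H(5) = 2 * 15 + 1 = 31
H(6) = 2 * 31 + 1 = 63

63


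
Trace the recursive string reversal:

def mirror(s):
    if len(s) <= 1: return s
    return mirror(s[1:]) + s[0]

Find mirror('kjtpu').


mirror('kjtpu') = mirror('jtpu') + 'k'
mirror('jtpu') = mirror('tpu') + 'j'
mirror('tpu') = mirror('pu') + 't'
mirror('pu') = mirror('u') + 'p'
mirror('u') = 'u'  (base case)
Concatenating: 'u' + 'p' + 't' + 'j' + 'k' = 'uptjk'

uptjk


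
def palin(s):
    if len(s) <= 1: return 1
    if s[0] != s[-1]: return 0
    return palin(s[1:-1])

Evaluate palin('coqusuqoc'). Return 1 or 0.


palin('coqusuqoc'): s[0]='c' == s[-1]='c' -> check palin('oqusuqo')
palin('oqusuqo'): s[0]='o' == s[-1]='o' -> check palin('qusuq')
palin('qusuq'): s[0]='q' == s[-1]='q' -> check palin('usu')
palin('usu'): s[0]='u' == s[-1]='u' -> check palin('s')
palin('s'): len <= 1 -> return 1  (base case)
Result: 1 (palindrome)

1


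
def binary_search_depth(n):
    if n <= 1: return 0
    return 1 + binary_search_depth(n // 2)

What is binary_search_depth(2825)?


2825 / 2 = 1412
1412 / 2 = 706
706 / 2 = 353
353 / 2 = 176
176 / 2 = 88
88 / 2 = 44
44 / 2 = 22
22 / 2 = 11
11 / 2 = 5
5 / 2 = 2
2 / 2 = 1
Reached 1 after 11 halvings

11


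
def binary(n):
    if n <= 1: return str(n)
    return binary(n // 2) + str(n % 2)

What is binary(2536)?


binary(2536) = binary(1268) + '0'
binary(1268) = binary(634) + '0'
binary(634) = binary(317) + '0'
binary(317) = binary(158) + '1'
binary(158) = binary(79) + '0'
binary(79) = binary(39) + '1'
binary(39) = binary(19) + '1'
binary(19) = binary(9) + '1'
binary(9) = binary(4) + '1'
binary(4) = binary(2) + '0'
binary(2) = binary(1) + '0'
binary(1) = '1'  (base case)
Concatenating: '1' + '0' + '0' + '1' + '1' + '1' + '1' + '0' + '1' + '0' + '0' + '0' = '100111101000'

100111101000


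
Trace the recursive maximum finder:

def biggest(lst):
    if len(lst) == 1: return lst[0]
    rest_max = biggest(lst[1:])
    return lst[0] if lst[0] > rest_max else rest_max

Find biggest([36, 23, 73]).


biggest([36, 23, 73]): compare 36 with biggest([23, 73])
biggest([23, 73]): compare 23 with biggest([73])
biggest([73]) = 73  (base case)
Compare 23 with 73 -> 73
Compare 36 with 73 -> 73

73


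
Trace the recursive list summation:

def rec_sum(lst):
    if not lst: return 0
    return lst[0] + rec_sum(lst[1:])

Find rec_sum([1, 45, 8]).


rec_sum([1, 45, 8]) = 1 + rec_sum([45, 8])
rec_sum([45, 8]) = 45 + rec_sum([8])
rec_sum([8]) = 8 + rec_sum([])
rec_sum([]) = 0  (base case)
Total: 1 + 45 + 8 + 0 = 54

54


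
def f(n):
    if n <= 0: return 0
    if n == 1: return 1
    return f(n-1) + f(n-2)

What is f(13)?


Computing f(13) bottom-up:
f(0) = 0
f(1) = 1
f(2) = f(1) + f(0) = 1 + 0 = 1
f(3) = f(2) + f(1) = 1 + 1 = 2
f(4) = f(3) + f(2) = 2 + 1 = 3
f(5) = f(4) + f(3) = 3 + 2 = 5
f(6) = f(5) + f(4) = 5 + 3 = 8
f(7) = f(6) + f(5) = 8 + 5 = 13
f(8) = f(7) + f(6) = 13 + 8 = 21
f(9) = f(8) + f(7) = 21 + 13 = 34
f(10) = f(9) + f(8) = 34 + 21 = 55
f(11) = f(10) + f(9) = 55 + 34 = 89
f(12) = f(11) + f(10) = 89 + 55 = 144
f(13) = f(12) + f(11) = 144 + 89 = 233

233


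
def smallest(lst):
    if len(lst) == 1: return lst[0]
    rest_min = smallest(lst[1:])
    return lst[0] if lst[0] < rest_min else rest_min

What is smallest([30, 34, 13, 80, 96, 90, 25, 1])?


smallest([30, 34, 13, 80, 96, 90, 25, 1]): compare 30 with smallest([34, 13, 80, 96, 90, 25, 1])
smallest([34, 13, 80, 96, 90, 25, 1]): compare 34 with smallest([13, 80, 96, 90, 25, 1])
smallest([13, 80, 96, 90, 25, 1]): compare 13 with smallest([80, 96, 90, 25, 1])
smallest([80, 96, 90, 25, 1]): compare 80 with smallest([96, 90, 25, 1])
smallest([96, 90, 25, 1]): compare 96 with smallest([90, 25, 1])
smallest([90, 25, 1]): compare 90 with smallest([25, 1])
smallest([25, 1]): compare 25 with smallest([1])
smallest([1]) = 1  (base case)
Compare 25 with 1 -> 1
Compare 90 with 1 -> 1
Compare 96 with 1 -> 1
Compare 80 with 1 -> 1
Compare 13 with 1 -> 1
Compare 34 with 1 -> 1
Compare 30 with 1 -> 1

1


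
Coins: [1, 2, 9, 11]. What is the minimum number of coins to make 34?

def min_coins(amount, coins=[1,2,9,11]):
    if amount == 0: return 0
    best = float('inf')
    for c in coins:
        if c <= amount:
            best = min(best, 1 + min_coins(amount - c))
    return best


Building up with DP:
min_coins(0) = 0
min_coins(1) = min(1+min_coins(0)=1+0=1) = 1
min_coins(2) = min(1+min_coins(1)=1+1=2, 1+min_coins(0)=1+0=1) = 1
min_coins(3) = min(1+min_coins(2)=1+1=2, 1+min_coins(1)=1+1=2) = 2
min_coins(4) = min(1+min_coins(3)=1+2=3, 1+min_coins(2)=1+1=2) = 2
min_coins(5) = min(1+min_coins(4)=1+2=3, 1+min_coins(3)=1+2=3) = 3
min_coins(6) = min(1+min_coins(5)=1+3=4, 1+min_coins(4)=1+2=3) = 3
min_coins(7) = min(1+min_coins(6)=1+3=4, 1+min_coins(5)=1+3=4) = 4
min_coins(8) = min(1+min_coins(7)=1+4=5, 1+min_coins(6)=1+3=4) = 4
min_coins(9) = min(1+min_coins(8)=1+4=5, 1+min_coins(7)=1+4=5, 1+min_coins(0)=1+0=1) = 1
min_coins(10) = min(1+min_coins(9)=1+1=2, 1+min_coins(8)=1+4=5, 1+min_coins(1)=1+1=2) = 2
min_coins(11) = min(1+min_coins(10)=1+2=3, 1+min_coins(9)=1+1=2, 1+min_coins(2)=1+1=2, 1+min_coins(0)=1+0=1) = 1
min_coins(12) = min(1+min_coins(11)=1+1=2, 1+min_coins(10)=1+2=3, 1+min_coins(3)=1+2=3, 1+min_coins(1)=1+1=2) = 2
min_coins(13) = min(1+min_coins(12)=1+2=3, 1+min_coins(11)=1+1=2, 1+min_coins(4)=1+2=3, 1+min_coins(2)=1+1=2) = 2
min_coins(14) = min(1+min_coins(13)=1+2=3, 1+min_coins(12)=1+2=3, 1+min_coins(5)=1+3=4, 1+min_coins(3)=1+2=3) = 3
min_coins(15) = min(1+min_coins(14)=1+3=4, 1+min_coins(13)=1+2=3, 1+min_coins(6)=1+3=4, 1+min_coins(4)=1+2=3) = 3
min_coins(16) = min(1+min_coins(15)=1+3=4, 1+min_coins(14)=1+3=4, 1+min_coins(7)=1+4=5, 1+min_coins(5)=1+3=4) = 4
min_coins(17) = min(1+min_coins(16)=1+4=5, 1+min_coins(15)=1+3=4, 1+min_coins(8)=1+4=5, 1+min_coins(6)=1+3=4) = 4
min_coins(18) = min(1+min_coins(17)=1+4=5, 1+min_coins(16)=1+4=5, 1+min_coins(9)=1+1=2, 1+min_coins(7)=1+4=5) = 2
min_coins(19) = min(1+min_coins(18)=1+2=3, 1+min_coins(17)=1+4=5, 1+min_coins(10)=1+2=3, 1+min_coins(8)=1+4=5) = 3
min_coins(20) = min(1+min_coins(19)=1+3=4, 1+min_coins(18)=1+2=3, 1+min_coins(11)=1+1=2, 1+min_coins(9)=1+1=2) = 2
min_coins(21) = min(1+min_coins(20)=1+2=3, 1+min_coins(19)=1+3=4, 1+min_coins(12)=1+2=3, 1+min_coins(10)=1+2=3) = 3
min_coins(22) = min(1+min_coins(21)=1+3=4, 1+min_coins(20)=1+2=3, 1+min_coins(13)=1+2=3, 1+min_coins(11)=1+1=2) = 2
min_coins(23) = min(1+min_coins(22)=1+2=3, 1+min_coins(21)=1+3=4, 1+min_coins(14)=1+3=4, 1+min_coins(12)=1+2=3) = 3
min_coins(24) = min(1+min_coins(23)=1+3=4, 1+min_coins(22)=1+2=3, 1+min_coins(15)=1+3=4, 1+min_coins(13)=1+2=3) = 3
min_coins(25) = min(1+min_coins(24)=1+3=4, 1+min_coins(23)=1+3=4, 1+min_coins(16)=1+4=5, 1+min_coins(14)=1+3=4) = 4
min_coins(26) = min(1+min_coins(25)=1+4=5, 1+min_coins(24)=1+3=4, 1+min_coins(17)=1+4=5, 1+min_coins(15)=1+3=4) = 4
min_coins(27) = min(1+min_coins(26)=1+4=5, 1+min_coins(25)=1+4=5, 1+min_coins(18)=1+2=3, 1+min_coins(16)=1+4=5) = 3
min_coins(28) = min(1+min_coins(27)=1+3=4, 1+min_coins(26)=1+4=5, 1+min_coins(19)=1+3=4, 1+min_coins(17)=1+4=5) = 4
min_coins(29) = min(1+min_coins(28)=1+4=5, 1+min_coins(27)=1+3=4, 1+min_coins(20)=1+2=3, 1+min_coins(18)=1+2=3) = 3
min_coins(30) = min(1+min_coins(29)=1+3=4, 1+min_coins(28)=1+4=5, 1+min_coins(21)=1+3=4, 1+min_coins(19)=1+3=4) = 4
min_coins(31) = min(1+min_coins(30)=1+4=5, 1+min_coins(29)=1+3=4, 1+min_coins(22)=1+2=3, 1+min_coins(20)=1+2=3) = 3
min_coins(32) = min(1+min_coins(31)=1+3=4, 1+min_coins(30)=1+4=5, 1+min_coins(23)=1+3=4, 1+min_coins(21)=1+3=4) = 4
min_coins(33) = min(1+min_coins(32)=1+4=5, 1+min_coins(31)=1+3=4, 1+min_coins(24)=1+3=4, 1+min_coins(22)=1+2=3) = 3
min_coins(34) = min(1+min_coins(33)=1+3=4, 1+min_coins(32)=1+4=5, 1+min_coins(25)=1+4=5, 1+min_coins(23)=1+3=4) = 4

4


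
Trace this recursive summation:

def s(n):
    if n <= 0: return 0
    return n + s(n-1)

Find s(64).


s(64)
= 64 + 63 + 62 + 61 + 60 + 59 + 58 + 57 + 56 + 55 + 54 + 53 + 52 + 51 + 50 + 49 + 48 + 47 + 46 + 45 + 44 + 43 + 42 + 41 + 40 + 39 + 38 + 37 + 36 + 35 + 34 + 33 + 32 + 31 + 30 + 29 + 28 + 27 + 26 + 25 + 24 + 23 + 22 + 21 + 20 + 19 + 18 + 17 + 16 + 15 + 14 + 13 + 12 + 11 + 10 + 9 + 8 + 7 + 6 + 5 + 4 + 3 + 2 + 1 + s(0)
= 64 + 63 + 62 + 61 + 60 + 59 + 58 + 57 + 56 + 55 + 54 + 53 + 52 + 51 + 50 + 49 + 48 + 47 + 46 + 45 + 44 + 43 + 42 + 41 + 40 + 39 + 38 + 37 + 36 + 35 + 34 + 33 + 32 + 31 + 30 + 29 + 28 + 27 + 26 + 25 + 24 + 23 + 22 + 21 + 20 + 19 + 18 + 17 + 16 + 15 + 14 + 13 + 12 + 11 + 10 + 9 + 8 + 7 + 6 + 5 + 4 + 3 + 2 + 1 + 0
= 2080

2080


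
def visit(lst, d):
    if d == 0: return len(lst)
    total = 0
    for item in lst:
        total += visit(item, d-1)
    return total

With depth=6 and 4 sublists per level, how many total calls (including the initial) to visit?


At depth 0 (root): 1 call
At depth 1: each of 1 parents calls visit on 4 children = 4 calls
At depth 2: each of 4 parents calls visit on 4 children = 16 calls
At depth 3: each of 16 parents calls visit on 4 children = 64 calls
At depth 4: each of 64 parents calls visit on 4 children = 256 calls
At depth 5: each of 256 parents calls visit on 4 children = 1024 calls
At depth 6: each of 1024 parents calls visit on 4 children = 4096 calls
Total: 1 + 4 + 16 + 64 + 256 + 1024 + 4096 = 5461

5461


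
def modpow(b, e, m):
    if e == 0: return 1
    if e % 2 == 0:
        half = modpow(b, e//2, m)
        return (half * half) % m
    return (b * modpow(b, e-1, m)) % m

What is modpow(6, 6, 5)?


modpow(6, 6, 5): e is even, compute modpow(6, 3, 5)
  modpow(6, 3, 5): e is odd, compute modpow(6, 2, 5)
    modpow(6, 2, 5): e is even, compute modpow(6, 1, 5)
      modpow(6, 1, 5): e is odd, compute modpow(6, 0, 5)
        modpow(6, 0, 5) = 1
      (6 * 1) % 5 = 1
    half=1, (1*1) % 5 = 1
  (6 * 1) % 5 = 1
half=1, (1*1) % 5 = 1

1


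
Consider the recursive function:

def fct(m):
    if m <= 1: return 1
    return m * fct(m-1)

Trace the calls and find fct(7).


fct(7)
= 7 * fct(6)
= 7 * 6 * fct(5)
= 7 * 6 * 5 * fct(4)
= 7 * 6 * 5 * 4 * fct(3)
= 7 * 6 * 5 * 4 * 3 * fct(2)
= 7 * 6 * 5 * 4 * 3 * 2 * fct(1)
= 7 * 6 * 5 * 4 * 3 * 2 * 1
= 5040

5040


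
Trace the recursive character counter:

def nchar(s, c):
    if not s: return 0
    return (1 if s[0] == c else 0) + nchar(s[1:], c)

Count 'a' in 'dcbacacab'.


s[0]='d' != 'a' -> 0
s[0]='c' != 'a' -> 0
s[0]='b' != 'a' -> 0
s[0]='a' == 'a' -> 1
s[0]='c' != 'a' -> 0
s[0]='a' == 'a' -> 1
s[0]='c' != 'a' -> 0
s[0]='a' == 'a' -> 1
s[0]='b' != 'a' -> 0
Sum: 0 + 0 + 0 + 1 + 0 + 1 + 0 + 1 + 0 = 3

3


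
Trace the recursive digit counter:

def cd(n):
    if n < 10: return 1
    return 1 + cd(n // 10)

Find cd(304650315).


cd(304650315) = 1 + cd(30465031)
cd(30465031) = 1 + cd(3046503)
cd(3046503) = 1 + cd(304650)
cd(304650) = 1 + cd(30465)
cd(30465) = 1 + cd(3046)
cd(3046) = 1 + cd(304)
cd(304) = 1 + cd(30)
cd(30) = 1 + cd(3)
cd(3) = 1  (base case: 3 < 10)
Unwinding: 1 + 1 + 1 + 1 + 1 + 1 + 1 + 1 + 1 = 9

9


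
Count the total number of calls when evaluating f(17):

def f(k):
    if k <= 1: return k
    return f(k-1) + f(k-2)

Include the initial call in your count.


Let C(n) = total calls for f(n)
C(0) = 1, C(1) = 1
C(2) = 1 + C(1) + C(0) = 1 + 1 + 1 = 3
C(3) = 1 + C(2) + C(1) = 1 + 3 + 1 = 5
C(4) = 1 + C(3) + C(2) = 1 + 5 + 3 = 9
C(5) = 1 + C(4) + C(3) = 1 + 9 + 5 = 15
C(6) = 1 + C(5) + C(4) = 1 + 15 + 9 = 25
C(7) = 1 + C(6) + C(5) = 1 + 25 + 15 = 41
C(8) = 1 + C(7) + C(6) = 1 + 41 + 25 = 67
C(9) = 1 + C(8) + C(7) = 1 + 67 + 41 = 109
C(10) = 1 + C(9) + C(8) = 1 + 109 + 67 = 177
C(11) = 1 + C(10) + C(9) = 1 + 177 + 109 = 287
C(12) = 1 + C(11) + C(10) = 1 + 287 + 177 = 465
C(13) = 1 + C(12) + C(11) = 1 + 465 + 287 = 753
C(14) = 1 + C(13) + C(12) = 1 + 753 + 465 = 1219
C(15) = 1 + C(14) + C(13) = 1 + 1219 + 753 = 1973
C(16) = 1 + C(15) + C(14) = 1 + 1973 + 1219 = 3193
C(17) = 1 + C(16) + C(15) = 1 + 3193 + 1973 = 5167

5167


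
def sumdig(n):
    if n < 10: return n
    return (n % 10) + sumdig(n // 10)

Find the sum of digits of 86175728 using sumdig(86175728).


sumdig(86175728) = 8 + sumdig(8617572)
sumdig(8617572) = 2 + sumdig(861757)
sumdig(861757) = 7 + sumdig(86175)
sumdig(86175) = 5 + sumdig(8617)
sumdig(8617) = 7 + sumdig(861)
sumdig(861) = 1 + sumdig(86)
sumdig(86) = 6 + sumdig(8)
sumdig(8) = 8  (base case)
Total: 8 + 2 + 7 + 5 + 7 + 1 + 6 + 8 = 44

44


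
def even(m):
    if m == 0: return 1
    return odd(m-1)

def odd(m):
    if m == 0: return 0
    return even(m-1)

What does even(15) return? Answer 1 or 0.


even(15) = odd(14)
odd(14) = even(13)
even(13) = odd(12)
odd(12) = even(11)
even(11) = odd(10)
odd(10) = even(9)
even(9) = odd(8)
odd(8) = even(7)
even(7) = odd(6)
odd(6) = even(5)
even(5) = odd(4)
odd(4) = even(3)
even(3) = odd(2)
odd(2) = even(1)
even(1) = odd(0)
odd(0) = 0  (base case)
Result: 0

0


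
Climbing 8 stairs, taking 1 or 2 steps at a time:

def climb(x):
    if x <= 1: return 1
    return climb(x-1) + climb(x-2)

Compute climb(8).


Building up from base cases:
climb(0) = 1
climb(1) = 1
climb(2) = climb(1) + climb(0) = 1 + 1 = 2
climb(3) = climb(2) + climb(1) = 2 + 1 = 3
climb(4) = climb(3) + climb(2) = 3 + 2 = 5
climb(5) = climb(4) + climb(3) = 5 + 3 = 8
climb(6) = climb(5) + climb(4) = 8 + 5 = 13
climb(7) = climb(6) + climb(5) = 13 + 8 = 21
climb(8) = climb(7) + climb(6) = 21 + 13 = 34

34


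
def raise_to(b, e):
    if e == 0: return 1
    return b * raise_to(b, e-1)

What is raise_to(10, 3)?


raise_to(10, 3)
= 10 * raise_to(10, 2)
= 10 * 10 * raise_to(10, 1)
= 10 * 10 * 10 * raise_to(10, 0)
= 10 * 10 * 10 * 1
= 1000

1000


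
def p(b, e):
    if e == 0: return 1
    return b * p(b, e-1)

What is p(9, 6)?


p(9, 6)
= 9 * p(9, 5)
= 9 * 9 * p(9, 4)
= 9 * 9 * 9 * p(9, 3)
= 9 * 9 * 9 * 9 * p(9, 2)
= 9 * 9 * 9 * 9 * 9 * p(9, 1)
= 9 * 9 * 9 * 9 * 9 * 9 * p(9, 0)
= 9 * 9 * 9 * 9 * 9 * 9 * 1
= 531441

531441


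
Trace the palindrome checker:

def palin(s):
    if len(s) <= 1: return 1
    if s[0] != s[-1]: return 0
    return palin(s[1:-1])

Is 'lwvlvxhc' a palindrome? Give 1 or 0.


palin('lwvlvxhc'): s[0]='l' != s[-1]='c' -> return 0
Result: 0 (not a palindrome)

0


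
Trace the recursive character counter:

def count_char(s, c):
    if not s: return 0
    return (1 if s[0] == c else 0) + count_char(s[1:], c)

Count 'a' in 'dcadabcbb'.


s[0]='d' != 'a' -> 0
s[0]='c' != 'a' -> 0
s[0]='a' == 'a' -> 1
s[0]='d' != 'a' -> 0
s[0]='a' == 'a' -> 1
s[0]='b' != 'a' -> 0
s[0]='c' != 'a' -> 0
s[0]='b' != 'a' -> 0
s[0]='b' != 'a' -> 0
Sum: 0 + 0 + 1 + 0 + 1 + 0 + 0 + 0 + 0 = 2

2


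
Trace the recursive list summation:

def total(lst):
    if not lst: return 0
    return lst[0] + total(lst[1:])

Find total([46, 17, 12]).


total([46, 17, 12]) = 46 + total([17, 12])
total([17, 12]) = 17 + total([12])
total([12]) = 12 + total([])
total([]) = 0  (base case)
Total: 46 + 17 + 12 + 0 = 75

75


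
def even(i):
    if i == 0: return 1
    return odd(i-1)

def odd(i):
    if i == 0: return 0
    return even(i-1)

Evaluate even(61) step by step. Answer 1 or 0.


even(61) = odd(60)
odd(60) = even(59)
even(59) = odd(58)
odd(58) = even(57)
even(57) = odd(56)
odd(56) = even(55)
even(55) = odd(54)
odd(54) = even(53)
even(53) = odd(52)
odd(52) = even(51)
even(51) = odd(50)
odd(50) = even(49)
even(49) = odd(48)
odd(48) = even(47)
even(47) = odd(46)
odd(46) = even(45)
even(45) = odd(44)
odd(44) = even(43)
even(43) = odd(42)
odd(42) = even(41)
even(41) = odd(40)
odd(40) = even(39)
even(39) = odd(38)
odd(38) = even(37)
even(37) = odd(36)
odd(36) = even(35)
even(35) = odd(34)
odd(34) = even(33)
even(33) = odd(32)
odd(32) = even(31)
even(31) = odd(30)
odd(30) = even(29)
even(29) = odd(28)
odd(28) = even(27)
even(27) = odd(26)
odd(26) = even(25)
even(25) = odd(24)
odd(24) = even(23)
even(23) = odd(22)
odd(22) = even(21)
even(21) = odd(20)
odd(20) = even(19)
even(19) = odd(18)
odd(18) = even(17)
even(17) = odd(16)
odd(16) = even(15)
even(15) = odd(14)
odd(14) = even(13)
even(13) = odd(12)
odd(12) = even(11)
even(11) = odd(10)
odd(10) = even(9)
even(9) = odd(8)
odd(8) = even(7)
even(7) = odd(6)
odd(6) = even(5)
even(5) = odd(4)
odd(4) = even(3)
even(3) = odd(2)
odd(2) = even(1)
even(1) = odd(0)
odd(0) = 0  (base case)
Result: 0

0


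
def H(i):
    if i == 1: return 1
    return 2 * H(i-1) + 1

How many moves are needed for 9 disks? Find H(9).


H(9) = 2 * H(8) + 1
H(8) = 2 * H(7) + 1
H(7) = 2 * H(6) + 1
H(6) = 2 * H(5) + 1
H(5) = 2 * H(4) + 1
H(4) = 2 * H(3) + 1
H(3) = 2 * H(2) + 1
H(2) = 2 * H(1) + 1
H(1) = 1  (base case)
H(2) = 2 * 1 + 1 = 3
H(3) = 2 * 3 + 1 = 7
H(4) = 2 * 7 + 1 = 15
H(5) = 2 * 15 + 1 = 31
H(6) = 2 * 31 + 1 = 63
H(7) = 2 * 63 + 1 = 127
H(8) = 2 * 127 + 1 = 255
H(9) = 2 * 255 + 1 = 511

511


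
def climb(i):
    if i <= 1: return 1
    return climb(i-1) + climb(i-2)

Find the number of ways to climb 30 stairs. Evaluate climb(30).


Building up from base cases:
climb(0) = 1
climb(1) = 1
climb(2) = climb(1) + climb(0) = 1 + 1 = 2
climb(3) = climb(2) + climb(1) = 2 + 1 = 3
climb(4) = climb(3) + climb(2) = 3 + 2 = 5
climb(5) = climb(4) + climb(3) = 5 + 3 = 8
climb(6) = climb(5) + climb(4) = 8 + 5 = 13
climb(7) = climb(6) + climb(5) = 13 + 8 = 21
climb(8) = climb(7) + climb(6) = 21 + 13 = 34
climb(9) = climb(8) + climb(7) = 34 + 21 = 55
climb(10) = climb(9) + climb(8) = 55 + 34 = 89
climb(11) = climb(10) + climb(9) = 89 + 55 = 144
climb(12) = climb(11) + climb(10) = 144 + 89 = 233
climb(13) = climb(12) + climb(11) = 233 + 144 = 377
climb(14) = climb(13) + climb(12) = 377 + 233 = 610
climb(15) = climb(14) + climb(13) = 610 + 377 = 987
climb(16) = climb(15) + climb(14) = 987 + 610 = 1597
climb(17) = climb(16) + climb(15) = 1597 + 987 = 2584
climb(18) = climb(17) + climb(16) = 2584 + 1597 = 4181
climb(19) = climb(18) + climb(17) = 4181 + 2584 = 6765
climb(20) = climb(19) + climb(18) = 6765 + 4181 = 10946
climb(21) = climb(20) + climb(19) = 10946 + 6765 = 17711
climb(22) = climb(21) + climb(20) = 17711 + 10946 = 28657
climb(23) = climb(22) + climb(21) = 28657 + 17711 = 46368
climb(24) = climb(23) + climb(22) = 46368 + 28657 = 75025
climb(25) = climb(24) + climb(23) = 75025 + 46368 = 121393
climb(26) = climb(25) + climb(24) = 121393 + 75025 = 196418
climb(27) = climb(26) + climb(25) = 196418 + 121393 = 317811
climb(28) = climb(27) + climb(26) = 317811 + 196418 = 514229
climb(29) = climb(28) + climb(27) = 514229 + 317811 = 832040
climb(30) = climb(29) + climb(28) = 832040 + 514229 = 1346269

1346269


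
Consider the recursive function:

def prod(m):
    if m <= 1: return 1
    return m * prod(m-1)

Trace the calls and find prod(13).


prod(13)
= 13 * prod(12)
= 13 * 12 * prod(11)
= 13 * 12 * 11 * prod(10)
= 13 * 12 * 11 * 10 * prod(9)
= 13 * 12 * 11 * 10 * 9 * prod(8)
= 13 * 12 * 11 * 10 * 9 * 8 * prod(7)
= 13 * 12 * 11 * 10 * 9 * 8 * 7 * prod(6)
= 13 * 12 * 11 * 10 * 9 * 8 * 7 * 6 * prod(5)
= 13 * 12 * 11 * 10 * 9 * 8 * 7 * 6 * 5 * prod(4)
= 13 * 12 * 11 * 10 * 9 * 8 * 7 * 6 * 5 * 4 * prod(3)
= 13 * 12 * 11 * 10 * 9 * 8 * 7 * 6 * 5 * 4 * 3 * prod(2)
= 13 * 12 * 11 * 10 * 9 * 8 * 7 * 6 * 5 * 4 * 3 * 2 * prod(1)
= 13 * 12 * 11 * 10 * 9 * 8 * 7 * 6 * 5 * 4 * 3 * 2 * 1
= 6227020800

6227020800


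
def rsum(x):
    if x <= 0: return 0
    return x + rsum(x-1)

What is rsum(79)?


rsum(79)
= 79 + 78 + 77 + 76 + 75 + 74 + 73 + 72 + 71 + 70 + 69 + 68 + 67 + 66 + 65 + 64 + 63 + 62 + 61 + 60 + 59 + 58 + 57 + 56 + 55 + 54 + 53 + 52 + 51 + 50 + 49 + 48 + 47 + 46 + 45 + 44 + 43 + 42 + 41 + 40 + 39 + 38 + 37 + 36 + 35 + 34 + 33 + 32 + 31 + 30 + 29 + 28 + 27 + 26 + 25 + 24 + 23 + 22 + 21 + 20 + 19 + 18 + 17 + 16 + 15 + 14 + 13 + 12 + 11 + 10 + 9 + 8 + 7 + 6 + 5 + 4 + 3 + 2 + 1 + rsum(0)
= 79 + 78 + 77 + 76 + 75 + 74 + 73 + 72 + 71 + 70 + 69 + 68 + 67 + 66 + 65 + 64 + 63 + 62 + 61 + 60 + 59 + 58 + 57 + 56 + 55 + 54 + 53 + 52 + 51 + 50 + 49 + 48 + 47 + 46 + 45 + 44 + 43 + 42 + 41 + 40 + 39 + 38 + 37 + 36 + 35 + 34 + 33 + 32 + 31 + 30 + 29 + 28 + 27 + 26 + 25 + 24 + 23 + 22 + 21 + 20 + 19 + 18 + 17 + 16 + 15 + 14 + 13 + 12 + 11 + 10 + 9 + 8 + 7 + 6 + 5 + 4 + 3 + 2 + 1 + 0
= 3160

3160


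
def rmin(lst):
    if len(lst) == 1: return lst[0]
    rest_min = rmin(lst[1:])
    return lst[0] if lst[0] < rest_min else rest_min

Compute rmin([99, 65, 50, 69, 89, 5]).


rmin([99, 65, 50, 69, 89, 5]): compare 99 with rmin([65, 50, 69, 89, 5])
rmin([65, 50, 69, 89, 5]): compare 65 with rmin([50, 69, 89, 5])
rmin([50, 69, 89, 5]): compare 50 with rmin([69, 89, 5])
rmin([69, 89, 5]): compare 69 with rmin([89, 5])
rmin([89, 5]): compare 89 with rmin([5])
rmin([5]) = 5  (base case)
Compare 89 with 5 -> 5
Compare 69 with 5 -> 5
Compare 50 with 5 -> 5
Compare 65 with 5 -> 5
Compare 99 with 5 -> 5

5


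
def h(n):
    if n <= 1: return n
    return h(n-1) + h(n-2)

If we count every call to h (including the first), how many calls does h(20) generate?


Let C(n) = total calls for h(n)
C(0) = 1, C(1) = 1
C(2) = 1 + C(1) + C(0) = 1 + 1 + 1 = 3
C(3) = 1 + C(2) + C(1) = 1 + 3 + 1 = 5
C(4) = 1 + C(3) + C(2) = 1 + 5 + 3 = 9
C(5) = 1 + C(4) + C(3) = 1 + 9 + 5 = 15
C(6) = 1 + C(5) + C(4) = 1 + 15 + 9 = 25
C(7) = 1 + C(6) + C(5) = 1 + 25 + 15 = 41
C(8) = 1 + C(7) + C(6) = 1 + 41 + 25 = 67
C(9) = 1 + C(8) + C(7) = 1 + 67 + 41 = 109
C(10) = 1 + C(9) + C(8) = 1 + 109 + 67 = 177
C(11) = 1 + C(10) + C(9) = 1 + 177 + 109 = 287
C(12) = 1 + C(11) + C(10) = 1 + 287 + 177 = 465
C(13) = 1 + C(12) + C(11) = 1 + 465 + 287 = 753
C(14) = 1 + C(13) + C(12) = 1 + 753 + 465 = 1219
C(15) = 1 + C(14) + C(13) = 1 + 1219 + 753 = 1973
C(16) = 1 + C(15) + C(14) = 1 + 1973 + 1219 = 3193
C(17) = 1 + C(16) + C(15) = 1 + 3193 + 1973 = 5167
C(18) = 1 + C(17) + C(16) = 1 + 5167 + 3193 = 8361
C(19) = 1 + C(18) + C(17) = 1 + 8361 + 5167 = 13529
C(20) = 1 + C(19) + C(18) = 1 + 13529 + 8361 = 21891

21891


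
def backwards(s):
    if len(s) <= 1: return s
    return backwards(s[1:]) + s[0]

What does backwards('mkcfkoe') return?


backwards('mkcfkoe') = backwards('kcfkoe') + 'm'
backwards('kcfkoe') = backwards('cfkoe') + 'k'
backwards('cfkoe') = backwards('fkoe') + 'c'
backwards('fkoe') = backwards('koe') + 'f'
backwards('koe') = backwards('oe') + 'k'
backwards('oe') = backwards('e') + 'o'
backwards('e') = 'e'  (base case)
Concatenating: 'e' + 'o' + 'k' + 'f' + 'c' + 'k' + 'm' = 'eokfckm'

eokfckm


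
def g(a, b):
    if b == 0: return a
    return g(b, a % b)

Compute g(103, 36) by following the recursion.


g(103, 36) = g(36, 31)
g(36, 31) = g(31, 5)
g(31, 5) = g(5, 1)
g(5, 1) = g(1, 0)
g(1, 0) = 1  (base case)

1


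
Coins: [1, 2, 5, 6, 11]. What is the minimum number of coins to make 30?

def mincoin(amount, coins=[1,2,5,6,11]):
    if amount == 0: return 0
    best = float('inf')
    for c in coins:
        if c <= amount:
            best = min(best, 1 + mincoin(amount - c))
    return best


Building up with DP:
mincoin(0) = 0
mincoin(1) = min(1+mincoin(0)=1+0=1) = 1
mincoin(2) = min(1+mincoin(1)=1+1=2, 1+mincoin(0)=1+0=1) = 1
mincoin(3) = min(1+mincoin(2)=1+1=2, 1+mincoin(1)=1+1=2) = 2
mincoin(4) = min(1+mincoin(3)=1+2=3, 1+mincoin(2)=1+1=2) = 2
mincoin(5) = min(1+mincoin(4)=1+2=3, 1+mincoin(3)=1+2=3, 1+mincoin(0)=1+0=1) = 1
mincoin(6) = min(1+mincoin(5)=1+1=2, 1+mincoin(4)=1+2=3, 1+mincoin(1)=1+1=2, 1+mincoin(0)=1+0=1) = 1
mincoin(7) = min(1+mincoin(6)=1+1=2, 1+mincoin(5)=1+1=2, 1+mincoin(2)=1+1=2, 1+mincoin(1)=1+1=2) = 2
mincoin(8) = min(1+mincoin(7)=1+2=3, 1+mincoin(6)=1+1=2, 1+mincoin(3)=1+2=3, 1+mincoin(2)=1+1=2) = 2
mincoin(9) = min(1+mincoin(8)=1+2=3, 1+mincoin(7)=1+2=3, 1+mincoin(4)=1+2=3, 1+mincoin(3)=1+2=3) = 3
mincoin(10) = min(1+mincoin(9)=1+3=4, 1+mincoin(8)=1+2=3, 1+mincoin(5)=1+1=2, 1+mincoin(4)=1+2=3) = 2
mincoin(11) = min(1+mincoin(10)=1+2=3, 1+mincoin(9)=1+3=4, 1+mincoin(6)=1+1=2, 1+mincoin(5)=1+1=2, 1+mincoin(0)=1+0=1) = 1
mincoin(12) = min(1+mincoin(11)=1+1=2, 1+mincoin(10)=1+2=3, 1+mincoin(7)=1+2=3, 1+mincoin(6)=1+1=2, 1+mincoin(1)=1+1=2) = 2
mincoin(13) = min(1+mincoin(12)=1+2=3, 1+mincoin(11)=1+1=2, 1+mincoin(8)=1+2=3, 1+mincoin(7)=1+2=3, 1+mincoin(2)=1+1=2) = 2
mincoin(14) = min(1+mincoin(13)=1+2=3, 1+mincoin(12)=1+2=3, 1+mincoin(9)=1+3=4, 1+mincoin(8)=1+2=3, 1+mincoin(3)=1+2=3) = 3
mincoin(15) = min(1+mincoin(14)=1+3=4, 1+mincoin(13)=1+2=3, 1+mincoin(10)=1+2=3, 1+mincoin(9)=1+3=4, 1+mincoin(4)=1+2=3) = 3
mincoin(16) = min(1+mincoin(15)=1+3=4, 1+mincoin(14)=1+3=4, 1+mincoin(11)=1+1=2, 1+mincoin(10)=1+2=3, 1+mincoin(5)=1+1=2) = 2
mincoin(17) = min(1+mincoin(16)=1+2=3, 1+mincoin(15)=1+3=4, 1+mincoin(12)=1+2=3, 1+mincoin(11)=1+1=2, 1+mincoin(6)=1+1=2) = 2
mincoin(18) = min(1+mincoin(17)=1+2=3, 1+mincoin(16)=1+2=3, 1+mincoin(13)=1+2=3, 1+mincoin(12)=1+2=3, 1+mincoin(7)=1+2=3) = 3
mincoin(19) = min(1+mincoin(18)=1+3=4, 1+mincoin(17)=1+2=3, 1+mincoin(14)=1+3=4, 1+mincoin(13)=1+2=3, 1+mincoin(8)=1+2=3) = 3
mincoin(20) = min(1+mincoin(19)=1+3=4, 1+mincoin(18)=1+3=4, 1+mincoin(15)=1+3=4, 1+mincoin(14)=1+3=4, 1+mincoin(9)=1+3=4) = 4
mincoin(21) = min(1+mincoin(20)=1+4=5, 1+mincoin(19)=1+3=4, 1+mincoin(16)=1+2=3, 1+mincoin(15)=1+3=4, 1+mincoin(10)=1+2=3) = 3
mincoin(22) = min(1+mincoin(21)=1+3=4, 1+mincoin(20)=1+4=5, 1+mincoin(17)=1+2=3, 1+mincoin(16)=1+2=3, 1+mincoin(11)=1+1=2) = 2
mincoin(23) = min(1+mincoin(22)=1+2=3, 1+mincoin(21)=1+3=4, 1+mincoin(18)=1+3=4, 1+mincoin(17)=1+2=3, 1+mincoin(12)=1+2=3) = 3
mincoin(24) = min(1+mincoin(23)=1+3=4, 1+mincoin(22)=1+2=3, 1+mincoin(19)=1+3=4, 1+mincoin(18)=1+3=4, 1+mincoin(13)=1+2=3) = 3
mincoin(25) = min(1+mincoin(24)=1+3=4, 1+mincoin(23)=1+3=4, 1+mincoin(20)=1+4=5, 1+mincoin(19)=1+3=4, 1+mincoin(14)=1+3=4) = 4
mincoin(26) = min(1+mincoin(25)=1+4=5, 1+mincoin(24)=1+3=4, 1+mincoin(21)=1+3=4, 1+mincoin(20)=1+4=5, 1+mincoin(15)=1+3=4) = 4
mincoin(27) = min(1+mincoin(26)=1+4=5, 1+mincoin(25)=1+4=5, 1+mincoin(22)=1+2=3, 1+mincoin(21)=1+3=4, 1+mincoin(16)=1+2=3) = 3
mincoin(28) = min(1+mincoin(27)=1+3=4, 1+mincoin(26)=1+4=5, 1+mincoin(23)=1+3=4, 1+mincoin(22)=1+2=3, 1+mincoin(17)=1+2=3) = 3
mincoin(29) = min(1+mincoin(28)=1+3=4, 1+mincoin(27)=1+3=4, 1+mincoin(24)=1+3=4, 1+mincoin(23)=1+3=4, 1+mincoin(18)=1+3=4) = 4
mincoin(30) = min(1+mincoin(29)=1+4=5, 1+mincoin(28)=1+3=4, 1+mincoin(25)=1+4=5, 1+mincoin(24)=1+3=4, 1+mincoin(19)=1+3=4) = 4

4


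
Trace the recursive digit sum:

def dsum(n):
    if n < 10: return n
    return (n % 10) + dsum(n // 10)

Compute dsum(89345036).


dsum(89345036) = 6 + dsum(8934503)
dsum(8934503) = 3 + dsum(893450)
dsum(893450) = 0 + dsum(89345)
dsum(89345) = 5 + dsum(8934)
dsum(8934) = 4 + dsum(893)
dsum(893) = 3 + dsum(89)
dsum(89) = 9 + dsum(8)
dsum(8) = 8  (base case)
Total: 6 + 3 + 0 + 5 + 4 + 3 + 9 + 8 = 38

38


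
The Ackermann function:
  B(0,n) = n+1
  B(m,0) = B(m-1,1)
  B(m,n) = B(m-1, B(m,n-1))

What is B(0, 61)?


B(0, 61) = 62
Result: B(0, 61) = 62

62


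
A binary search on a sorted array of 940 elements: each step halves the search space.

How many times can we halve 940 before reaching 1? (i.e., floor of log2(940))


940 / 2 = 470
470 / 2 = 235
235 / 2 = 117
117 / 2 = 58
58 / 2 = 29
29 / 2 = 14
14 / 2 = 7
7 / 2 = 3
3 / 2 = 1
Reached 1 after 9 halvings

9


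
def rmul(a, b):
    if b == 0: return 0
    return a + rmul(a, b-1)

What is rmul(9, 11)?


rmul(9, 11) = 9 + rmul(9, 10)
rmul(9, 10) = 9 + rmul(9, 9)
rmul(9, 9) = 9 + rmul(9, 8)
rmul(9, 8) = 9 + rmul(9, 7)
rmul(9, 7) = 9 + rmul(9, 6)
rmul(9, 6) = 9 + rmul(9, 5)
rmul(9, 5) = 9 + rmul(9, 4)
rmul(9, 4) = 9 + rmul(9, 3)
rmul(9, 3) = 9 + rmul(9, 2)
rmul(9, 2) = 9 + rmul(9, 1)
rmul(9, 1) = 9 + rmul(9, 0)
rmul(9, 0) = 0  (base case)
Total: 9 + 9 + 9 + 9 + 9 + 9 + 9 + 9 + 9 + 9 + 9 + 0 = 99

99


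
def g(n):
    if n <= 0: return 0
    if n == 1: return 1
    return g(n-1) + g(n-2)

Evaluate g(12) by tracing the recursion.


Computing g(12) bottom-up:
g(0) = 0
g(1) = 1
g(2) = g(1) + g(0) = 1 + 0 = 1
g(3) = g(2) + g(1) = 1 + 1 = 2
g(4) = g(3) + g(2) = 2 + 1 = 3
g(5) = g(4) + g(3) = 3 + 2 = 5
g(6) = g(5) + g(4) = 5 + 3 = 8
g(7) = g(6) + g(5) = 8 + 5 = 13
g(8) = g(7) + g(6) = 13 + 8 = 21
g(9) = g(8) + g(7) = 21 + 13 = 34
g(10) = g(9) + g(8) = 34 + 21 = 55
g(11) = g(10) + g(9) = 55 + 34 = 89
g(12) = g(11) + g(10) = 89 + 55 = 144

144


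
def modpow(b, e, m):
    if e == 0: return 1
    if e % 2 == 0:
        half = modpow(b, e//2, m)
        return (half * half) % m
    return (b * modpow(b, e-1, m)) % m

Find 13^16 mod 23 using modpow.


modpow(13, 16, 23): e is even, compute modpow(13, 8, 23)
  modpow(13, 8, 23): e is even, compute modpow(13, 4, 23)
    modpow(13, 4, 23): e is even, compute modpow(13, 2, 23)
      modpow(13, 2, 23): e is even, compute modpow(13, 1, 23)
        modpow(13, 1, 23): e is odd, compute modpow(13, 0, 23)
          modpow(13, 0, 23) = 1
        (13 * 1) % 23 = 13
      half=13, (13*13) % 23 = 8
    half=8, (8*8) % 23 = 18
  half=18, (18*18) % 23 = 2
half=2, (2*2) % 23 = 4

4


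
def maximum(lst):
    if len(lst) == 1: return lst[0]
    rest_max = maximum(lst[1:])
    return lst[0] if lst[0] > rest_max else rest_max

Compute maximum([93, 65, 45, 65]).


maximum([93, 65, 45, 65]): compare 93 with maximum([65, 45, 65])
maximum([65, 45, 65]): compare 65 with maximum([45, 65])
maximum([45, 65]): compare 45 with maximum([65])
maximum([65]) = 65  (base case)
Compare 45 with 65 -> 65
Compare 65 with 65 -> 65
Compare 93 with 65 -> 93

93
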